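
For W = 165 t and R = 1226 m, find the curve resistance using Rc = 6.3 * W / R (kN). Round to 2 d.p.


Rc = 6.3 * W / R
Rc = 6.3 * 165 / 1226
Rc = 1039.5 / 1226
Rc = 0.85 kN

0.85


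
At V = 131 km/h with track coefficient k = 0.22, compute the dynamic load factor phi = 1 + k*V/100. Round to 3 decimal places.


phi = 1 + k * V / 100
phi = 1 + 0.22 * 131 / 100
phi = 1 + 0.2882
phi = 1.288

1.288


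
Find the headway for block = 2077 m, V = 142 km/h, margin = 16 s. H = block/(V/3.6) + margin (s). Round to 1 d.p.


V = 142 / 3.6 = 39.4444 m/s
Block traversal time = 2077 / 39.4444 = 52.6563 s
Headway = 52.6563 + 16
Headway = 68.7 s

68.7


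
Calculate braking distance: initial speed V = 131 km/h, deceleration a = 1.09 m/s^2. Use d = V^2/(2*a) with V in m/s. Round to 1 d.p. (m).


Convert speed: V = 131 / 3.6 = 36.3889 m/s
V^2 = 1324.1512
d = 1324.1512 / (2 * 1.09)
d = 1324.1512 / 2.18
d = 607.4 m

607.4


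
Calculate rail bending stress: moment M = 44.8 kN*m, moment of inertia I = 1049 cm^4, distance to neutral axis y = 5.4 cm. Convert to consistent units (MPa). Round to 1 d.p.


Convert units:
M = 44.8 kN*m = 44800000 N*mm
y = 5.4 cm = 54 mm
I = 1049 cm^4 = 10490000 mm^4
sigma = 44800000 * 54 / 10490000
sigma = 230.6 MPa

230.6


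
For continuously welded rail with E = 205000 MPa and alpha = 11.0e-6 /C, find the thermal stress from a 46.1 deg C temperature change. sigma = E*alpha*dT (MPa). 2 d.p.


sigma = E * alpha * dT
sigma = 205000 * 11.0e-6 * 46.1
sigma = 2.255 * 46.1
sigma = 103.96 MPa

103.96


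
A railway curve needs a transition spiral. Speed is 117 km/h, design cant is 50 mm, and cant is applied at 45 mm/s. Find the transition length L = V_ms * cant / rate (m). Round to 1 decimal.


Convert speed: V = 117 / 3.6 = 32.5 m/s
L = 32.5 * 50 / 45
L = 1625.0 / 45
L = 36.1 m

36.1


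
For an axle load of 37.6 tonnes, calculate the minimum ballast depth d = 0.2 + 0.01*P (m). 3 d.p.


d = 0.2 + 0.01 * 37.6
d = 0.2 + 0.376
d = 0.576 m

0.576


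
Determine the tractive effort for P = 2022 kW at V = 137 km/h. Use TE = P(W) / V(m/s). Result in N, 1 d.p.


Convert: P = 2022 kW = 2022000 W
V = 137 / 3.6 = 38.0556 m/s
TE = 2022000 / 38.0556
TE = 53132.8 N

53132.8


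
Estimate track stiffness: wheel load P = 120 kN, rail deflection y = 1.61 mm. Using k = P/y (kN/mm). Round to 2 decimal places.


Track stiffness k = P / y
k = 120 / 1.61
k = 74.53 kN/mm

74.53


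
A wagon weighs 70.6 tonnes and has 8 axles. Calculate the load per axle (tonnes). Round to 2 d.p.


Load per axle = total weight / number of axles
Load = 70.6 / 8
Load = 8.83 tonnes

8.83


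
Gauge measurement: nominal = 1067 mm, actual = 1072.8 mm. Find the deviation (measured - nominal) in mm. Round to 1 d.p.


Deviation = measured - nominal
Deviation = 1072.8 - 1067
Deviation = 5.8 mm

5.8


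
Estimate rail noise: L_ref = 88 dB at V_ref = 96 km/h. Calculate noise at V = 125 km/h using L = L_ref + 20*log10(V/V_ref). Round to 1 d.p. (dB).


V/V_ref = 125 / 96 = 1.302083
log10(1.302083) = 0.114639
20 * 0.114639 = 2.2928
L = 88 + 2.2928 = 90.3 dB

90.3


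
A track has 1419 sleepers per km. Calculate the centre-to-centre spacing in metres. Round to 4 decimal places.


Spacing = 1000 m / number of sleepers
Spacing = 1000 / 1419
Spacing = 0.7047 m

0.7047


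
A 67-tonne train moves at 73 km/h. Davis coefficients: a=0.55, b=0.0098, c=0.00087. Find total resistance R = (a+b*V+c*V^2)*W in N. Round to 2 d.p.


b*V = 0.0098 * 73 = 0.7154
c*V^2 = 0.00087 * 5329 = 4.63623
R_per_t = 0.55 + 0.7154 + 4.63623 = 5.90163 N/t
R_total = 5.90163 * 67 = 395.41 N

395.41


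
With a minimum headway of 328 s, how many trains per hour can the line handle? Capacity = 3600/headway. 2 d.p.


Capacity = 3600 / headway
Capacity = 3600 / 328
Capacity = 10.98 trains/hour

10.98


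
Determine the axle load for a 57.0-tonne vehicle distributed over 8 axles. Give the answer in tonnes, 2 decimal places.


Load per axle = total weight / number of axles
Load = 57.0 / 8
Load = 7.13 tonnes

7.13


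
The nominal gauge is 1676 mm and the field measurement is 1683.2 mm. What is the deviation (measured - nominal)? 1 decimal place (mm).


Deviation = measured - nominal
Deviation = 1683.2 - 1676
Deviation = 7.2 mm

7.2


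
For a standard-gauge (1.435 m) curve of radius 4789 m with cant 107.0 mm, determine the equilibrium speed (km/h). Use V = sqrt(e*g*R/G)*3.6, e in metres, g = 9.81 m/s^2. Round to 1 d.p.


Convert cant: e = 107.0 mm = 0.1070 m
V_ms = sqrt(0.1070 * 9.81 * 4789 / 1.435)
V_ms = sqrt(3503.045038) = 59.1865 m/s
V = 59.1865 * 3.6 = 213.1 km/h

213.1


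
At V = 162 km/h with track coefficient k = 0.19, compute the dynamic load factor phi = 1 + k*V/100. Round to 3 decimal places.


phi = 1 + k * V / 100
phi = 1 + 0.19 * 162 / 100
phi = 1 + 0.3078
phi = 1.308

1.308


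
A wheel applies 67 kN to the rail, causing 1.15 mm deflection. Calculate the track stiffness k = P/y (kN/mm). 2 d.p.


Track stiffness k = P / y
k = 67 / 1.15
k = 58.26 kN/mm

58.26


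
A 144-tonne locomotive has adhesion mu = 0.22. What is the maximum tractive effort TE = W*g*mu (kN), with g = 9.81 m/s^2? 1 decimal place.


TE_max = W * g * mu
TE_max = 144 * 9.81 * 0.22
TE_max = 1412.64 * 0.22
TE_max = 310.8 kN

310.8


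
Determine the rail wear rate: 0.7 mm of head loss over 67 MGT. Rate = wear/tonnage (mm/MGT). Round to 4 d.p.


Wear rate = total wear / cumulative tonnage
Rate = 0.7 / 67
Rate = 0.0104 mm/MGT

0.0104


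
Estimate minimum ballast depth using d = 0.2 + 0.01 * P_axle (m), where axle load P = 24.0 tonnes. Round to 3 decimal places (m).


d = 0.2 + 0.01 * 24.0
d = 0.2 + 0.24
d = 0.440 m

0.440


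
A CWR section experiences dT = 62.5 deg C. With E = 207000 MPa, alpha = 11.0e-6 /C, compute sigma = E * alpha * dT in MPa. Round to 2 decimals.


sigma = E * alpha * dT
sigma = 207000 * 11.0e-6 * 62.5
sigma = 2.277 * 62.5
sigma = 142.31 MPa

142.31


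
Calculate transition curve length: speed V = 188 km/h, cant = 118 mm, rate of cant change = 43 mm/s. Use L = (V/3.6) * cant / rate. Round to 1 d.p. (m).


Convert speed: V = 188 / 3.6 = 52.2222 m/s
L = 52.2222 * 118 / 43
L = 6162.2222 / 43
L = 143.3 m

143.3


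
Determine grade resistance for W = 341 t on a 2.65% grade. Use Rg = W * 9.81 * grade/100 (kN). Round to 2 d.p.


Rg = W * 9.81 * grade / 100
Rg = 341 * 9.81 * 2.65 / 100
Rg = 3345.21 * 0.0265
Rg = 88.65 kN

88.65


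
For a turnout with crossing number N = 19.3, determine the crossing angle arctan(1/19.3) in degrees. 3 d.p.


1/N = 1/19.3 = 0.051813
angle = arctan(0.051813) = 0.051767 rad
angle = 0.051767 * 180/pi = 2.966 degrees

2.966


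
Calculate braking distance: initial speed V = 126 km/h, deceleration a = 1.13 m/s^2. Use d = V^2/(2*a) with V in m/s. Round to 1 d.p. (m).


Convert speed: V = 126 / 3.6 = 35.0 m/s
V^2 = 1225.0
d = 1225.0 / (2 * 1.13)
d = 1225.0 / 2.26
d = 542.0 m

542.0


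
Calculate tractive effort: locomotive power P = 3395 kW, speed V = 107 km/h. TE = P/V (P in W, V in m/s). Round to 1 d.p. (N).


Convert: P = 3395 kW = 3395000 W
V = 107 / 3.6 = 29.7222 m/s
TE = 3395000 / 29.7222
TE = 114224.3 N

114224.3


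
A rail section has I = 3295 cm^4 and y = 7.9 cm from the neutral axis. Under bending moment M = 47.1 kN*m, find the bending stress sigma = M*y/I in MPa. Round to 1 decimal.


Convert units:
M = 47.1 kN*m = 47100000 N*mm
y = 7.9 cm = 79 mm
I = 3295 cm^4 = 32950000 mm^4
sigma = 47100000 * 79 / 32950000
sigma = 112.9 MPa

112.9


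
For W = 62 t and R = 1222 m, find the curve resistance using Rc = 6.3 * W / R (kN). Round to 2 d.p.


Rc = 6.3 * W / R
Rc = 6.3 * 62 / 1222
Rc = 390.6 / 1222
Rc = 0.32 kN

0.32


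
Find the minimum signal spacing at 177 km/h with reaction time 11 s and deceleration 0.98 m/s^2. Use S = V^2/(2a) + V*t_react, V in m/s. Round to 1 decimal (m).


V = 177 / 3.6 = 49.1667 m/s
Braking distance = 49.1667^2 / (2*0.98) = 1233.3475 m
Sighting distance = 49.1667 * 11 = 540.8333 m
S = 1233.3475 + 540.8333 = 1774.2 m

1774.2


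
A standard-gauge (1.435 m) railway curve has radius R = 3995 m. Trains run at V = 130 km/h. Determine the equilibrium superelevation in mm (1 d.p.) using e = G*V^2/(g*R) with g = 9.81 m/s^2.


Convert speed: V = 130 / 3.6 = 36.1111 m/s
Apply formula: e = 1.435 * 36.1111^2 / (9.81 * 3995)
e = 1.435 * 1304.0123 / 39190.95
e = 0.047747 m = 47.7 mm

47.7


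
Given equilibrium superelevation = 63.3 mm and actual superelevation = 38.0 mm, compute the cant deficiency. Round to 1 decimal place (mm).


Cant deficiency = equilibrium cant - actual cant
CD = 63.3 - 38.0
CD = 25.3 mm

25.3


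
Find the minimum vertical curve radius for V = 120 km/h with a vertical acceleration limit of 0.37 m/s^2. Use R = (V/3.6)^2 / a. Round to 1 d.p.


Convert speed: V = 120 / 3.6 = 33.3333 m/s
V^2 = 1111.1111 m^2/s^2
R_v = 1111.1111 / 0.37
R_v = 3003.0 m

3003.0


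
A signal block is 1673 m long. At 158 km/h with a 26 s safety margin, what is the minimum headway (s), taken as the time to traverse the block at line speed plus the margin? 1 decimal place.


V = 158 / 3.6 = 43.8889 m/s
Block traversal time = 1673 / 43.8889 = 38.119 s
Headway = 38.119 + 26
Headway = 64.1 s

64.1


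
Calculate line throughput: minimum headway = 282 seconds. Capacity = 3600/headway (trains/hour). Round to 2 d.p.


Capacity = 3600 / headway
Capacity = 3600 / 282
Capacity = 12.77 trains/hour

12.77


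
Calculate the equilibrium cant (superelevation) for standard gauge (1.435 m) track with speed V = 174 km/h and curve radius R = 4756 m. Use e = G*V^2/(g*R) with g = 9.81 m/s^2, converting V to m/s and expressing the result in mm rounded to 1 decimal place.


Convert speed: V = 174 / 3.6 = 48.3333 m/s
Apply formula: e = 1.435 * 48.3333^2 / (9.81 * 4756)
e = 1.435 * 2336.1111 / 46656.36
e = 0.071851 m = 71.9 mm

71.9


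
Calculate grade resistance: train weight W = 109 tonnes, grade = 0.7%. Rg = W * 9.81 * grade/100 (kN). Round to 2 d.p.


Rg = W * 9.81 * grade / 100
Rg = 109 * 9.81 * 0.7 / 100
Rg = 1069.29 * 0.007
Rg = 7.49 kN

7.49


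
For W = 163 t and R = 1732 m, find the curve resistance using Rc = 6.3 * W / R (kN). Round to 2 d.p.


Rc = 6.3 * W / R
Rc = 6.3 * 163 / 1732
Rc = 1026.9 / 1732
Rc = 0.59 kN

0.59


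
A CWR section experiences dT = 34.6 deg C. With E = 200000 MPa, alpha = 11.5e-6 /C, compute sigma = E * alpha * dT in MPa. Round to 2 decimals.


sigma = E * alpha * dT
sigma = 200000 * 11.5e-6 * 34.6
sigma = 2.3 * 34.6
sigma = 79.58 MPa

79.58


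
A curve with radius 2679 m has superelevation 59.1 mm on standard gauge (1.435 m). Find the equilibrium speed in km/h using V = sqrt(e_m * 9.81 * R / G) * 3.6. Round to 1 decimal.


Convert cant: e = 59.1 mm = 0.0591 m
V_ms = sqrt(0.0591 * 9.81 * 2679 / 1.435)
V_ms = sqrt(1082.373874) = 32.8995 m/s
V = 32.8995 * 3.6 = 118.4 km/h

118.4


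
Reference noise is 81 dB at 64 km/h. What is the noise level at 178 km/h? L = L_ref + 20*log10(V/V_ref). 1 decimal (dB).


V/V_ref = 178 / 64 = 2.78125
log10(2.78125) = 0.44424
20 * 0.44424 = 8.8848
L = 81 + 8.8848 = 89.9 dB

89.9


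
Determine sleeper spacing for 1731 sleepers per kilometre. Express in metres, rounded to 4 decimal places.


Spacing = 1000 m / number of sleepers
Spacing = 1000 / 1731
Spacing = 0.5777 m

0.5777


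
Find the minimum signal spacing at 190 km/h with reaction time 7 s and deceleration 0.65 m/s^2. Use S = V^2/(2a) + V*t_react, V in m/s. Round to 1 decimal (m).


V = 190 / 3.6 = 52.7778 m/s
Braking distance = 52.7778^2 / (2*0.65) = 2142.6876 m
Sighting distance = 52.7778 * 7 = 369.4444 m
S = 2142.6876 + 369.4444 = 2512.1 m

2512.1


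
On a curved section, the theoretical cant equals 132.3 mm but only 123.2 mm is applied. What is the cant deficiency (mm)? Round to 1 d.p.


Cant deficiency = equilibrium cant - actual cant
CD = 132.3 - 123.2
CD = 9.1 mm

9.1


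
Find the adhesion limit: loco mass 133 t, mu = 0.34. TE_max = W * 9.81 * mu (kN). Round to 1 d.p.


TE_max = W * g * mu
TE_max = 133 * 9.81 * 0.34
TE_max = 1304.73 * 0.34
TE_max = 443.6 kN

443.6


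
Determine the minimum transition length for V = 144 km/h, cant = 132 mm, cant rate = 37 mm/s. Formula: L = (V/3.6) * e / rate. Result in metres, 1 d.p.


Convert speed: V = 144 / 3.6 = 40.0 m/s
L = 40.0 * 132 / 37
L = 5280.0 / 37
L = 142.7 m

142.7


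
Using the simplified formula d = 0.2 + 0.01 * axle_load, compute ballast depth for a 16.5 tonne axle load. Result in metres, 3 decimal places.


d = 0.2 + 0.01 * 16.5
d = 0.2 + 0.165
d = 0.365 m

0.365


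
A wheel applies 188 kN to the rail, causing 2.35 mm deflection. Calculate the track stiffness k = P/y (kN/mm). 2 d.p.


Track stiffness k = P / y
k = 188 / 2.35
k = 80.00 kN/mm

80.00


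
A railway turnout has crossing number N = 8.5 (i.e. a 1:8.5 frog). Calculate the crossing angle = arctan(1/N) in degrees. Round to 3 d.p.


1/N = 1/8.5 = 0.117647
angle = arctan(0.117647) = 0.117109 rad
angle = 0.117109 * 180/pi = 6.710 degrees

6.710


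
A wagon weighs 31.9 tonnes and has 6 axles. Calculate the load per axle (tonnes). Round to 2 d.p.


Load per axle = total weight / number of axles
Load = 31.9 / 6
Load = 5.32 tonnes

5.32


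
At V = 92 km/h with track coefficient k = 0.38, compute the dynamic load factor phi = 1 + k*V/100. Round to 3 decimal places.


phi = 1 + k * V / 100
phi = 1 + 0.38 * 92 / 100
phi = 1 + 0.3496
phi = 1.350

1.350


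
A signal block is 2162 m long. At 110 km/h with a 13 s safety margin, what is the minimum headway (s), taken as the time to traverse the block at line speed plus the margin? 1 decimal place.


V = 110 / 3.6 = 30.5556 m/s
Block traversal time = 2162 / 30.5556 = 70.7564 s
Headway = 70.7564 + 13
Headway = 83.8 s

83.8


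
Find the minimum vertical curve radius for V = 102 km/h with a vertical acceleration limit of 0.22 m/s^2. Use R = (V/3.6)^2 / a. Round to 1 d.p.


Convert speed: V = 102 / 3.6 = 28.3333 m/s
V^2 = 802.7778 m^2/s^2
R_v = 802.7778 / 0.22
R_v = 3649.0 m

3649.0


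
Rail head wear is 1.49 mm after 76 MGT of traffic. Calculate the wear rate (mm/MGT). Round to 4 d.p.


Wear rate = total wear / cumulative tonnage
Rate = 1.49 / 76
Rate = 0.0196 mm/MGT

0.0196


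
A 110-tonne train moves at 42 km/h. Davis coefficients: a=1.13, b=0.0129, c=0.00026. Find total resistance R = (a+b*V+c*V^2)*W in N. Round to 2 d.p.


b*V = 0.0129 * 42 = 0.5418
c*V^2 = 0.00026 * 1764 = 0.45864
R_per_t = 1.13 + 0.5418 + 0.45864 = 2.13044 N/t
R_total = 2.13044 * 110 = 234.35 N

234.35


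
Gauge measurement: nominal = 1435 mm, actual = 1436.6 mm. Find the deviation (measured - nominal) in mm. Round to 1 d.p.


Deviation = measured - nominal
Deviation = 1436.6 - 1435
Deviation = 1.6 mm

1.6


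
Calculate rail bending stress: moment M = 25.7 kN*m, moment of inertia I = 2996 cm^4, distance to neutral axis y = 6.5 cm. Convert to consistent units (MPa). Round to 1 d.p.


Convert units:
M = 25.7 kN*m = 25700000 N*mm
y = 6.5 cm = 65 mm
I = 2996 cm^4 = 29960000 mm^4
sigma = 25700000 * 65 / 29960000
sigma = 55.8 MPa

55.8


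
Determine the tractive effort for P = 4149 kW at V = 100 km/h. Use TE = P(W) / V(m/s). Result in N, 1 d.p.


Convert: P = 4149 kW = 4149000 W
V = 100 / 3.6 = 27.7778 m/s
TE = 4149000 / 27.7778
TE = 149364.0 N

149364.0


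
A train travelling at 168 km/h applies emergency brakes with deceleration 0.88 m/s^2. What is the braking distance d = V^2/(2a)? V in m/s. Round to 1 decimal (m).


Convert speed: V = 168 / 3.6 = 46.6667 m/s
V^2 = 2177.7778
d = 2177.7778 / (2 * 0.88)
d = 2177.7778 / 1.76
d = 1237.4 m

1237.4


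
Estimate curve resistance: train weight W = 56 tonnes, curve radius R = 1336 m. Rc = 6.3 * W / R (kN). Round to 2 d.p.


Rc = 6.3 * W / R
Rc = 6.3 * 56 / 1336
Rc = 352.8 / 1336
Rc = 0.26 kN

0.26


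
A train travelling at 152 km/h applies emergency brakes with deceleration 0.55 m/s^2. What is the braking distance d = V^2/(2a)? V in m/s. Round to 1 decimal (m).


Convert speed: V = 152 / 3.6 = 42.2222 m/s
V^2 = 1782.716
d = 1782.716 / (2 * 0.55)
d = 1782.716 / 1.1
d = 1620.7 m

1620.7


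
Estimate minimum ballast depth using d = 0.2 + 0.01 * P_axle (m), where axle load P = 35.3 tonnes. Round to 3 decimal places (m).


d = 0.2 + 0.01 * 35.3
d = 0.2 + 0.353
d = 0.553 m

0.553


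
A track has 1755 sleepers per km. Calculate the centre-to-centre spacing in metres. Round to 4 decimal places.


Spacing = 1000 m / number of sleepers
Spacing = 1000 / 1755
Spacing = 0.5698 m

0.5698


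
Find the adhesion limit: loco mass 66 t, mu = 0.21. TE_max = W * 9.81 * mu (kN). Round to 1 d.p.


TE_max = W * g * mu
TE_max = 66 * 9.81 * 0.21
TE_max = 647.46 * 0.21
TE_max = 136.0 kN

136.0


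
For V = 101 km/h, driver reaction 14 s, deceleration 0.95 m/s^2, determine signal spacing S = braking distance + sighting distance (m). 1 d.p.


V = 101 / 3.6 = 28.0556 m/s
Braking distance = 28.0556^2 / (2*0.95) = 414.2706 m
Sighting distance = 28.0556 * 14 = 392.7778 m
S = 414.2706 + 392.7778 = 807.0 m

807.0


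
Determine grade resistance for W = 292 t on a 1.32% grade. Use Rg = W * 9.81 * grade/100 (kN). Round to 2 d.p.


Rg = W * 9.81 * grade / 100
Rg = 292 * 9.81 * 1.32 / 100
Rg = 2864.52 * 0.0132
Rg = 37.81 kN

37.81


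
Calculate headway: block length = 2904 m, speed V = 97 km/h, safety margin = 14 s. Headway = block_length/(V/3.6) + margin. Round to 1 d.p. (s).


V = 97 / 3.6 = 26.9444 m/s
Block traversal time = 2904 / 26.9444 = 107.7773 s
Headway = 107.7773 + 14
Headway = 121.8 s

121.8


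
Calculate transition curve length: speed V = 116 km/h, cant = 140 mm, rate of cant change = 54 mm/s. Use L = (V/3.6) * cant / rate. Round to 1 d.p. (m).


Convert speed: V = 116 / 3.6 = 32.2222 m/s
L = 32.2222 * 140 / 54
L = 4511.1111 / 54
L = 83.5 m

83.5


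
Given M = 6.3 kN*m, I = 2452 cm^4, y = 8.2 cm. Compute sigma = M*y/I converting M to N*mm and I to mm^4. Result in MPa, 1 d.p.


Convert units:
M = 6.3 kN*m = 6300000 N*mm
y = 8.2 cm = 82 mm
I = 2452 cm^4 = 24520000 mm^4
sigma = 6300000 * 82 / 24520000
sigma = 21.1 MPa

21.1


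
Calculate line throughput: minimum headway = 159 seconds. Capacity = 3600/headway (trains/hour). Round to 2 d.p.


Capacity = 3600 / headway
Capacity = 3600 / 159
Capacity = 22.64 trains/hour

22.64


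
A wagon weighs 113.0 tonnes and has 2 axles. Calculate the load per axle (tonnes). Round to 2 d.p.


Load per axle = total weight / number of axles
Load = 113.0 / 2
Load = 56.50 tonnes

56.50


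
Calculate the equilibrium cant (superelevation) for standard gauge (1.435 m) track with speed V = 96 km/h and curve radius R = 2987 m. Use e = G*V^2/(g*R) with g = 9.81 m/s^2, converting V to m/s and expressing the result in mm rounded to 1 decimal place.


Convert speed: V = 96 / 3.6 = 26.6667 m/s
Apply formula: e = 1.435 * 26.6667^2 / (9.81 * 2987)
e = 1.435 * 711.1111 / 29302.47
e = 0.034825 m = 34.8 mm

34.8


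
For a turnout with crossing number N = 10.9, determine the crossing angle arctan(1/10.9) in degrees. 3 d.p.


1/N = 1/10.9 = 0.091743
angle = arctan(0.091743) = 0.091487 rad
angle = 0.091487 * 180/pi = 5.242 degrees

5.242


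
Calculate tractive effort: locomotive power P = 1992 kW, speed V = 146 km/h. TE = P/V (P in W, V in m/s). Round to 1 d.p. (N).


Convert: P = 1992 kW = 1992000 W
V = 146 / 3.6 = 40.5556 m/s
TE = 1992000 / 40.5556
TE = 49117.8 N

49117.8


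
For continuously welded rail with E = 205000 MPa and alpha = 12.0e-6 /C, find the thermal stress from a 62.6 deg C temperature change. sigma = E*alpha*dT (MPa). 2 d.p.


sigma = E * alpha * dT
sigma = 205000 * 12.0e-6 * 62.6
sigma = 2.46 * 62.6
sigma = 154.00 MPa

154.00


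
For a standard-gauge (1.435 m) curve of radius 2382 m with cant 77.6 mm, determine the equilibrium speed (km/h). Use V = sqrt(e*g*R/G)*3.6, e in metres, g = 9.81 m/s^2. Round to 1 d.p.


Convert cant: e = 77.6 mm = 0.0776 m
V_ms = sqrt(0.0776 * 9.81 * 2382 / 1.435)
V_ms = sqrt(1263.631911) = 35.5476 m/s
V = 35.5476 * 3.6 = 128.0 km/h

128.0


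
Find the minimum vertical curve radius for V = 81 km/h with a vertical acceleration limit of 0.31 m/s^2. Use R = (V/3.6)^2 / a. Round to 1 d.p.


Convert speed: V = 81 / 3.6 = 22.5 m/s
V^2 = 506.25 m^2/s^2
R_v = 506.25 / 0.31
R_v = 1633.1 m

1633.1


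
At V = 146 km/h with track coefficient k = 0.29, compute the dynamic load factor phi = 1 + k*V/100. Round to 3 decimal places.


phi = 1 + k * V / 100
phi = 1 + 0.29 * 146 / 100
phi = 1 + 0.4234
phi = 1.423

1.423


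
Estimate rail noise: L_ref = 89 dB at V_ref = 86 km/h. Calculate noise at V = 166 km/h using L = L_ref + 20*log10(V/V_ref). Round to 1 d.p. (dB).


V/V_ref = 166 / 86 = 1.930233
log10(1.930233) = 0.28561
20 * 0.28561 = 5.7122
L = 89 + 5.7122 = 94.7 dB

94.7


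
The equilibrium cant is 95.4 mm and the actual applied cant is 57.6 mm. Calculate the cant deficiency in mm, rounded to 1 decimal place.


Cant deficiency = equilibrium cant - actual cant
CD = 95.4 - 57.6
CD = 37.8 mm

37.8


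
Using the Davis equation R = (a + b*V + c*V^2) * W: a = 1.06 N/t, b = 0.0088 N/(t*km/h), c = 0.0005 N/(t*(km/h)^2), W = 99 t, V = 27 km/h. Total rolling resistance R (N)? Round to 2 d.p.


b*V = 0.0088 * 27 = 0.2376
c*V^2 = 0.0005 * 729 = 0.3645
R_per_t = 1.06 + 0.2376 + 0.3645 = 1.6621 N/t
R_total = 1.6621 * 99 = 164.55 N

164.55


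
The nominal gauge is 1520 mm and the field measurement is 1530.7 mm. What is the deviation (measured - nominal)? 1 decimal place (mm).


Deviation = measured - nominal
Deviation = 1530.7 - 1520
Deviation = 10.7 mm

10.7


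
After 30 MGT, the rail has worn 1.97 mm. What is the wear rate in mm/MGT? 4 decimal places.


Wear rate = total wear / cumulative tonnage
Rate = 1.97 / 30
Rate = 0.0657 mm/MGT

0.0657


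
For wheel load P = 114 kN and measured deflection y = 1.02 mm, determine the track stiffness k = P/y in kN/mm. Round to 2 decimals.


Track stiffness k = P / y
k = 114 / 1.02
k = 111.76 kN/mm

111.76


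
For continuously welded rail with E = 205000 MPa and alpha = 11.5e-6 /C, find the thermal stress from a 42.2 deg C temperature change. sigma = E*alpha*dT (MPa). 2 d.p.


sigma = E * alpha * dT
sigma = 205000 * 11.5e-6 * 42.2
sigma = 2.3575 * 42.2
sigma = 99.49 MPa

99.49


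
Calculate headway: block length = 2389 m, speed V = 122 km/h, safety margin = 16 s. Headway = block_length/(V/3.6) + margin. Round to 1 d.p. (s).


V = 122 / 3.6 = 33.8889 m/s
Block traversal time = 2389 / 33.8889 = 70.4951 s
Headway = 70.4951 + 16
Headway = 86.5 s

86.5


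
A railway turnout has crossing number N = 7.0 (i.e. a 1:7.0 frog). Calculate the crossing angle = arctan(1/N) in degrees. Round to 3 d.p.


1/N = 1/7.0 = 0.142857
angle = arctan(0.142857) = 0.141897 rad
angle = 0.141897 * 180/pi = 8.130 degrees

8.130


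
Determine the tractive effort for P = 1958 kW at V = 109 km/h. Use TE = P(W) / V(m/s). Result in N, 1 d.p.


Convert: P = 1958 kW = 1958000 W
V = 109 / 3.6 = 30.2778 m/s
TE = 1958000 / 30.2778
TE = 64667.9 N

64667.9


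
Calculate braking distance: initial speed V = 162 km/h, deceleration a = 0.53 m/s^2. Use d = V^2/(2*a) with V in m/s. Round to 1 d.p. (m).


Convert speed: V = 162 / 3.6 = 45.0 m/s
V^2 = 2025.0
d = 2025.0 / (2 * 0.53)
d = 2025.0 / 1.06
d = 1910.4 m

1910.4


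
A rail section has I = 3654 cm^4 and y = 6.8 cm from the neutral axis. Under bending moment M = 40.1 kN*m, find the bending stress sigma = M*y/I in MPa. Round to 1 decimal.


Convert units:
M = 40.1 kN*m = 40100000 N*mm
y = 6.8 cm = 68 mm
I = 3654 cm^4 = 36540000 mm^4
sigma = 40100000 * 68 / 36540000
sigma = 74.6 MPa

74.6


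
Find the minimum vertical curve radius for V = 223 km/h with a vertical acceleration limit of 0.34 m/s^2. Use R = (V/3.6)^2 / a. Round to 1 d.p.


Convert speed: V = 223 / 3.6 = 61.9444 m/s
V^2 = 3837.1142 m^2/s^2
R_v = 3837.1142 / 0.34
R_v = 11285.6 m

11285.6


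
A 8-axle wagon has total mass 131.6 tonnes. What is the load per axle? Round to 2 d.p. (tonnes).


Load per axle = total weight / number of axles
Load = 131.6 / 8
Load = 16.45 tonnes

16.45


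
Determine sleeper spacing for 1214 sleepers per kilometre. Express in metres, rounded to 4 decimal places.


Spacing = 1000 m / number of sleepers
Spacing = 1000 / 1214
Spacing = 0.8237 m

0.8237


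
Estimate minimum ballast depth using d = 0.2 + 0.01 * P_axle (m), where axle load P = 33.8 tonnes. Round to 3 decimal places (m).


d = 0.2 + 0.01 * 33.8
d = 0.2 + 0.338
d = 0.538 m

0.538


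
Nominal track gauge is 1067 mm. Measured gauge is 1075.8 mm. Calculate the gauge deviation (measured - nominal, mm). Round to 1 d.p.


Deviation = measured - nominal
Deviation = 1075.8 - 1067
Deviation = 8.8 mm

8.8


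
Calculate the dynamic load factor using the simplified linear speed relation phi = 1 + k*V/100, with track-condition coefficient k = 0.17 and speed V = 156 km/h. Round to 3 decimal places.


phi = 1 + k * V / 100
phi = 1 + 0.17 * 156 / 100
phi = 1 + 0.2652
phi = 1.265

1.265


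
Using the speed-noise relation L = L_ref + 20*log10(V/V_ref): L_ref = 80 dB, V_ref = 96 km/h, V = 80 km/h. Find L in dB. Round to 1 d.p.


V/V_ref = 80 / 96 = 0.833333
log10(0.833333) = -0.079181
20 * -0.079181 = -1.5836
L = 80 + -1.5836 = 78.4 dB

78.4


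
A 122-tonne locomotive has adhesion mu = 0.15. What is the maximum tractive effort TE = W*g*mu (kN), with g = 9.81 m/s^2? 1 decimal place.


TE_max = W * g * mu
TE_max = 122 * 9.81 * 0.15
TE_max = 1196.82 * 0.15
TE_max = 179.5 kN

179.5


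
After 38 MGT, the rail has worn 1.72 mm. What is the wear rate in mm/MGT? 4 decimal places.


Wear rate = total wear / cumulative tonnage
Rate = 1.72 / 38
Rate = 0.0453 mm/MGT

0.0453


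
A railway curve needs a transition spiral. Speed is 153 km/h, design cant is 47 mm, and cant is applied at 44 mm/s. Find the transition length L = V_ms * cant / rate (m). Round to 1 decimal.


Convert speed: V = 153 / 3.6 = 42.5 m/s
L = 42.5 * 47 / 44
L = 1997.5 / 44
L = 45.4 m

45.4


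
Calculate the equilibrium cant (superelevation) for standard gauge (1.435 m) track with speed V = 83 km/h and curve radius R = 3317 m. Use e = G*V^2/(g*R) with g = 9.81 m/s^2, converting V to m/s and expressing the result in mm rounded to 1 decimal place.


Convert speed: V = 83 / 3.6 = 23.0556 m/s
Apply formula: e = 1.435 * 23.0556^2 / (9.81 * 3317)
e = 1.435 * 531.5586 / 32539.77
e = 0.023442 m = 23.4 mm

23.4


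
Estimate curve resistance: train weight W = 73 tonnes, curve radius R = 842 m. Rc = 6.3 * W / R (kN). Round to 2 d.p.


Rc = 6.3 * W / R
Rc = 6.3 * 73 / 842
Rc = 459.9 / 842
Rc = 0.55 kN

0.55


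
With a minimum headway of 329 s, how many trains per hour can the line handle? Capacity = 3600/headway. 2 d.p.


Capacity = 3600 / headway
Capacity = 3600 / 329
Capacity = 10.94 trains/hour

10.94


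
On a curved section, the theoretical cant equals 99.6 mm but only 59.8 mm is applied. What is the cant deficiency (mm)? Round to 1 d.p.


Cant deficiency = equilibrium cant - actual cant
CD = 99.6 - 59.8
CD = 39.8 mm

39.8


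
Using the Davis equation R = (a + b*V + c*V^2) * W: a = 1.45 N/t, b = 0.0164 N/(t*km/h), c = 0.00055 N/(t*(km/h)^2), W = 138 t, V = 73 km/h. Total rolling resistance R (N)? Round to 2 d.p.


b*V = 0.0164 * 73 = 1.1972
c*V^2 = 0.00055 * 5329 = 2.93095
R_per_t = 1.45 + 1.1972 + 2.93095 = 5.57815 N/t
R_total = 5.57815 * 138 = 769.78 N

769.78


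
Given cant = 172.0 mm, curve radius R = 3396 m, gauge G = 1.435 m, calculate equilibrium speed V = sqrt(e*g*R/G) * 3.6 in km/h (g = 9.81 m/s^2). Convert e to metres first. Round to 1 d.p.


Convert cant: e = 172.0 mm = 0.1720 m
V_ms = sqrt(0.1720 * 9.81 * 3396 / 1.435)
V_ms = sqrt(3993.128028) = 63.1912 m/s
V = 63.1912 * 3.6 = 227.5 km/h

227.5


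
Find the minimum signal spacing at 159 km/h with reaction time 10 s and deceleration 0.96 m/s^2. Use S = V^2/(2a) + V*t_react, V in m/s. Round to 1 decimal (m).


V = 159 / 3.6 = 44.1667 m/s
Braking distance = 44.1667^2 / (2*0.96) = 1015.9867 m
Sighting distance = 44.1667 * 10 = 441.6667 m
S = 1015.9867 + 441.6667 = 1457.7 m

1457.7


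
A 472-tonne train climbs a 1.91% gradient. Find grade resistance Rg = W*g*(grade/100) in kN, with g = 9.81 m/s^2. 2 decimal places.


Rg = W * 9.81 * grade / 100
Rg = 472 * 9.81 * 1.91 / 100
Rg = 4630.32 * 0.0191
Rg = 88.44 kN

88.44


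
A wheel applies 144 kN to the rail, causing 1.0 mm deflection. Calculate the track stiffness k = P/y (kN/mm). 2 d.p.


Track stiffness k = P / y
k = 144 / 1.0
k = 144.00 kN/mm

144.00


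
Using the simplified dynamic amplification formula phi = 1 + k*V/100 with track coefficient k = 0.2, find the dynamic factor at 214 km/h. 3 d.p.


phi = 1 + k * V / 100
phi = 1 + 0.2 * 214 / 100
phi = 1 + 0.428
phi = 1.428

1.428


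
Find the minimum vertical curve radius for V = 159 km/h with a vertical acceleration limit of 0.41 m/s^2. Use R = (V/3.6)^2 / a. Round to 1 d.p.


Convert speed: V = 159 / 3.6 = 44.1667 m/s
V^2 = 1950.6944 m^2/s^2
R_v = 1950.6944 / 0.41
R_v = 4757.8 m

4757.8


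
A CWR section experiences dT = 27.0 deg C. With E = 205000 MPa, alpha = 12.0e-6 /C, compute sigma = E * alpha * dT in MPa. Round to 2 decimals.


sigma = E * alpha * dT
sigma = 205000 * 12.0e-6 * 27.0
sigma = 2.46 * 27.0
sigma = 66.42 MPa

66.42


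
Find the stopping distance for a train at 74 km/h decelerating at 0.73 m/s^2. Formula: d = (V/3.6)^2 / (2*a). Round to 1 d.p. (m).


Convert speed: V = 74 / 3.6 = 20.5556 m/s
V^2 = 422.5309
d = 422.5309 / (2 * 0.73)
d = 422.5309 / 1.46
d = 289.4 m

289.4


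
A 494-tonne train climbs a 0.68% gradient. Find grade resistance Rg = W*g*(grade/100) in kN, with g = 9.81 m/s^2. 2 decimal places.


Rg = W * 9.81 * grade / 100
Rg = 494 * 9.81 * 0.68 / 100
Rg = 4846.14 * 0.0068
Rg = 32.95 kN

32.95


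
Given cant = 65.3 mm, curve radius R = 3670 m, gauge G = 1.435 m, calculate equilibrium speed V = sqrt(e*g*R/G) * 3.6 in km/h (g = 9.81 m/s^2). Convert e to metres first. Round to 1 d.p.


Convert cant: e = 65.3 mm = 0.0653 m
V_ms = sqrt(0.0653 * 9.81 * 3670 / 1.435)
V_ms = sqrt(1638.311017) = 40.4761 m/s
V = 40.4761 * 3.6 = 145.7 km/h

145.7


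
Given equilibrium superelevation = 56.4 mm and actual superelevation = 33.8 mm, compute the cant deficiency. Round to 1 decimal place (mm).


Cant deficiency = equilibrium cant - actual cant
CD = 56.4 - 33.8
CD = 22.6 mm

22.6


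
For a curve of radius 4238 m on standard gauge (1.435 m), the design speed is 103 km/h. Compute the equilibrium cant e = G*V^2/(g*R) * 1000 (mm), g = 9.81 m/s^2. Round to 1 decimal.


Convert speed: V = 103 / 3.6 = 28.6111 m/s
Apply formula: e = 1.435 * 28.6111^2 / (9.81 * 4238)
e = 1.435 * 818.5957 / 41574.78
e = 0.028255 m = 28.3 mm

28.3


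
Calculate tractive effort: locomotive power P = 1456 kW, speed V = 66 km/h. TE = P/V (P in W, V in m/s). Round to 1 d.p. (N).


Convert: P = 1456 kW = 1456000 W
V = 66 / 3.6 = 18.3333 m/s
TE = 1456000 / 18.3333
TE = 79418.2 N

79418.2


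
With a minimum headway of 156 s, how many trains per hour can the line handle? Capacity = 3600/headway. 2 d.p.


Capacity = 3600 / headway
Capacity = 3600 / 156
Capacity = 23.08 trains/hour

23.08


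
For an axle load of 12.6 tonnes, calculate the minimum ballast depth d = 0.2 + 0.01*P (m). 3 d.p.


d = 0.2 + 0.01 * 12.6
d = 0.2 + 0.126
d = 0.326 m

0.326


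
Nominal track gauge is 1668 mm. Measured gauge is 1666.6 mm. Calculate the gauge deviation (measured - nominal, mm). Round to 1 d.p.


Deviation = measured - nominal
Deviation = 1666.6 - 1668
Deviation = -1.4 mm

-1.4


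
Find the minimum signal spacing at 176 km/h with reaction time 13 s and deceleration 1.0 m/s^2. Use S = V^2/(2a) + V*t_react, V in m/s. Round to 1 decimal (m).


V = 176 / 3.6 = 48.8889 m/s
Braking distance = 48.8889^2 / (2*1.0) = 1195.0617 m
Sighting distance = 48.8889 * 13 = 635.5556 m
S = 1195.0617 + 635.5556 = 1830.6 m

1830.6


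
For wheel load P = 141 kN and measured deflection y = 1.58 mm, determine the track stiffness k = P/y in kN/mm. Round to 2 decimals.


Track stiffness k = P / y
k = 141 / 1.58
k = 89.24 kN/mm

89.24


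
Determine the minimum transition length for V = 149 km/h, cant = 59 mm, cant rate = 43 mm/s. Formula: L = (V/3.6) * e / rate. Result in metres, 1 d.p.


Convert speed: V = 149 / 3.6 = 41.3889 m/s
L = 41.3889 * 59 / 43
L = 2441.9444 / 43
L = 56.8 m

56.8


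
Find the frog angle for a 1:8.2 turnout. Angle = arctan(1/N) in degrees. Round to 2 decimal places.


1/N = 1/8.2 = 0.121951
angle = arctan(0.121951) = 0.121352 rad
angle = 0.121352 * 180/pi = 6.95 degrees

6.95


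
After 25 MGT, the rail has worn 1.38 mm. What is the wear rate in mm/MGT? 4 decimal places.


Wear rate = total wear / cumulative tonnage
Rate = 1.38 / 25
Rate = 0.0552 mm/MGT

0.0552


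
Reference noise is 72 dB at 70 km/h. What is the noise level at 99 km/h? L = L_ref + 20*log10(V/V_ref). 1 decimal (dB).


V/V_ref = 99 / 70 = 1.414286
log10(1.414286) = 0.150537
20 * 0.150537 = 3.0107
L = 72 + 3.0107 = 75.0 dB

75.0


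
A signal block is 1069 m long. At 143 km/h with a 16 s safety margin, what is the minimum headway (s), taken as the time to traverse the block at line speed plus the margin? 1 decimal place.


V = 143 / 3.6 = 39.7222 m/s
Block traversal time = 1069 / 39.7222 = 26.9119 s
Headway = 26.9119 + 16
Headway = 42.9 s

42.9


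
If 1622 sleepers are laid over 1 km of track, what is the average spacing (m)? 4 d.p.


Spacing = 1000 m / number of sleepers
Spacing = 1000 / 1622
Spacing = 0.6165 m

0.6165


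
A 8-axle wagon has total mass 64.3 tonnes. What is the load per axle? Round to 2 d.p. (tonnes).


Load per axle = total weight / number of axles
Load = 64.3 / 8
Load = 8.04 tonnes

8.04


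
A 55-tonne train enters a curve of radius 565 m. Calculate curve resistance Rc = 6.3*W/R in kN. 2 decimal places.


Rc = 6.3 * W / R
Rc = 6.3 * 55 / 565
Rc = 346.5 / 565
Rc = 0.61 kN

0.61


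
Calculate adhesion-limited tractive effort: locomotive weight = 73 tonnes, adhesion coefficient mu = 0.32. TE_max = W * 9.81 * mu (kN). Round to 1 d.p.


TE_max = W * g * mu
TE_max = 73 * 9.81 * 0.32
TE_max = 716.13 * 0.32
TE_max = 229.2 kN

229.2


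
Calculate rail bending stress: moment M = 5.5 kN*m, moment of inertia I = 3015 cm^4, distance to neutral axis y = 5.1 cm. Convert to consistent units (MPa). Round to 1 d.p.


Convert units:
M = 5.5 kN*m = 5500000 N*mm
y = 5.1 cm = 51 mm
I = 3015 cm^4 = 30150000 mm^4
sigma = 5500000 * 51 / 30150000
sigma = 9.3 MPa

9.3


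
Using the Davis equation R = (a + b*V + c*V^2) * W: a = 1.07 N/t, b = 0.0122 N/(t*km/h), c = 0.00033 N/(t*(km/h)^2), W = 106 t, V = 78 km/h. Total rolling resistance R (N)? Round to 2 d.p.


b*V = 0.0122 * 78 = 0.9516
c*V^2 = 0.00033 * 6084 = 2.00772
R_per_t = 1.07 + 0.9516 + 2.00772 = 4.02932 N/t
R_total = 4.02932 * 106 = 427.11 N

427.11


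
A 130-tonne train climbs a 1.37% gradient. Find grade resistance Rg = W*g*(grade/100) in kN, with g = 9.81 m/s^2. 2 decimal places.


Rg = W * 9.81 * grade / 100
Rg = 130 * 9.81 * 1.37 / 100
Rg = 1275.3 * 0.0137
Rg = 17.47 kN

17.47


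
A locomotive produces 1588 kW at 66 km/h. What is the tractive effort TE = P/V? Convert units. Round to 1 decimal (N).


Convert: P = 1588 kW = 1588000 W
V = 66 / 3.6 = 18.3333 m/s
TE = 1588000 / 18.3333
TE = 86618.2 N

86618.2


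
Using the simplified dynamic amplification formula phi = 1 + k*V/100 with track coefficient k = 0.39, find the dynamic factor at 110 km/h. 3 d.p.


phi = 1 + k * V / 100
phi = 1 + 0.39 * 110 / 100
phi = 1 + 0.429
phi = 1.429

1.429


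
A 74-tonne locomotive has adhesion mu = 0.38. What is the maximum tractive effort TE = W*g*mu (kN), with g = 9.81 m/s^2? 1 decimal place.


TE_max = W * g * mu
TE_max = 74 * 9.81 * 0.38
TE_max = 725.94 * 0.38
TE_max = 275.9 kN

275.9


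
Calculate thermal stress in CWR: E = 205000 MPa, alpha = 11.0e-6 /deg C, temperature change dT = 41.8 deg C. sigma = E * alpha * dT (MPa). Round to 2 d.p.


sigma = E * alpha * dT
sigma = 205000 * 11.0e-6 * 41.8
sigma = 2.255 * 41.8
sigma = 94.26 MPa

94.26


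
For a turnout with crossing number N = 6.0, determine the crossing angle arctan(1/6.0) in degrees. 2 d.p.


1/N = 1/6.0 = 0.166667
angle = arctan(0.166667) = 0.165149 rad
angle = 0.165149 * 180/pi = 9.46 degrees

9.46


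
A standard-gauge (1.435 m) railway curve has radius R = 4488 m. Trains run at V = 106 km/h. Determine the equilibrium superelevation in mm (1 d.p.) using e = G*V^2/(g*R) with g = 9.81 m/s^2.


Convert speed: V = 106 / 3.6 = 29.4444 m/s
Apply formula: e = 1.435 * 29.4444^2 / (9.81 * 4488)
e = 1.435 * 866.9753 / 44027.28
e = 0.028258 m = 28.3 mm

28.3


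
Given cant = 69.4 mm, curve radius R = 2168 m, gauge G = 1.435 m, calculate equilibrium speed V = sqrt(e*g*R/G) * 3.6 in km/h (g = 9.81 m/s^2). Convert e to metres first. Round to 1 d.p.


Convert cant: e = 69.4 mm = 0.0694 m
V_ms = sqrt(0.0694 * 9.81 * 2168 / 1.435)
V_ms = sqrt(1028.57474) = 32.0714 m/s
V = 32.0714 * 3.6 = 115.5 km/h

115.5


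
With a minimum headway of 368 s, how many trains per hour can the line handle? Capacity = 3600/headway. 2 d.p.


Capacity = 3600 / headway
Capacity = 3600 / 368
Capacity = 9.78 trains/hour

9.78


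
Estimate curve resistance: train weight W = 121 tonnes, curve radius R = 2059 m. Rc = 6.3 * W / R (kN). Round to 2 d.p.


Rc = 6.3 * W / R
Rc = 6.3 * 121 / 2059
Rc = 762.3 / 2059
Rc = 0.37 kN

0.37


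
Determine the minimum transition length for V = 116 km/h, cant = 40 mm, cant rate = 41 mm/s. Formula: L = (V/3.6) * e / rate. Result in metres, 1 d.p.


Convert speed: V = 116 / 3.6 = 32.2222 m/s
L = 32.2222 * 40 / 41
L = 1288.8889 / 41
L = 31.4 m

31.4


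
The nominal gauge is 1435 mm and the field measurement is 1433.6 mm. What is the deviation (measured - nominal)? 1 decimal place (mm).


Deviation = measured - nominal
Deviation = 1433.6 - 1435
Deviation = -1.4 mm

-1.4


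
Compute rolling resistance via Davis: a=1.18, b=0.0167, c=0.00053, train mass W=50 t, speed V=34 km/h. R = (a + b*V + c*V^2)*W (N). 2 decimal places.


b*V = 0.0167 * 34 = 0.5678
c*V^2 = 0.00053 * 1156 = 0.61268
R_per_t = 1.18 + 0.5678 + 0.61268 = 2.36048 N/t
R_total = 2.36048 * 50 = 118.02 N

118.02


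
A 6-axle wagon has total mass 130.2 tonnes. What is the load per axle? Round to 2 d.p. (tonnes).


Load per axle = total weight / number of axles
Load = 130.2 / 6
Load = 21.70 tonnes

21.70


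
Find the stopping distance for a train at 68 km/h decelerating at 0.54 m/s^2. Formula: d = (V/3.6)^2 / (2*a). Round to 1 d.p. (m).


Convert speed: V = 68 / 3.6 = 18.8889 m/s
V^2 = 356.7901
d = 356.7901 / (2 * 0.54)
d = 356.7901 / 1.08
d = 330.4 m

330.4


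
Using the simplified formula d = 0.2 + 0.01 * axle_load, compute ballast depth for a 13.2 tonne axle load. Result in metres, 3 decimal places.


d = 0.2 + 0.01 * 13.2
d = 0.2 + 0.132
d = 0.332 m

0.332


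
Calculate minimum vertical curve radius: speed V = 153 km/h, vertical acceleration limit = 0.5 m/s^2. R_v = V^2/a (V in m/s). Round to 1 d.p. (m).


Convert speed: V = 153 / 3.6 = 42.5 m/s
V^2 = 1806.25 m^2/s^2
R_v = 1806.25 / 0.5
R_v = 3612.5 m

3612.5


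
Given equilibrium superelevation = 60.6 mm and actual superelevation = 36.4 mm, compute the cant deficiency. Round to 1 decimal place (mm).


Cant deficiency = equilibrium cant - actual cant
CD = 60.6 - 36.4
CD = 24.2 mm

24.2


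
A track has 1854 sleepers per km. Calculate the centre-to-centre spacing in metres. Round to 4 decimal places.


Spacing = 1000 m / number of sleepers
Spacing = 1000 / 1854
Spacing = 0.5394 m

0.5394
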